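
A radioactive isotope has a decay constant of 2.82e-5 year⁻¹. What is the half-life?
t½ = ln(2)/λ = 24580 years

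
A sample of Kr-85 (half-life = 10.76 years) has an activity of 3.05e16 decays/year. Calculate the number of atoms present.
N = A/λ = 4.735e17 atoms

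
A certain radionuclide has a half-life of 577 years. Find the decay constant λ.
λ = ln(2)/t½ = 0.001201 year⁻¹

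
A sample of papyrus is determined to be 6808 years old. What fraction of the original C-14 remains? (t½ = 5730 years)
N/N₀ = (1/2)^(t/t½) = 0.4389 = 43.9%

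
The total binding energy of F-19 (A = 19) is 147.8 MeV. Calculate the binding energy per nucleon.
B.E./A = 147.8/19 = 7.779 MeV/nucleon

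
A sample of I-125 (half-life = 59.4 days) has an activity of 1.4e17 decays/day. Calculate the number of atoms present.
N = A/λ = 1.2e19 atoms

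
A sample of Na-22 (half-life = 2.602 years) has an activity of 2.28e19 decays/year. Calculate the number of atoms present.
N = A/λ = 8.559e19 atoms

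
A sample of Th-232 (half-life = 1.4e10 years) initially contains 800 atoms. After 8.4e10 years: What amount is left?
N = N₀(1/2)^(t/t½) = 12.5 atoms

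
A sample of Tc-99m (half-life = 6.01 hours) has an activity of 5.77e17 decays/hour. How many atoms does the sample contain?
N = A/λ = 5.003e18 atoms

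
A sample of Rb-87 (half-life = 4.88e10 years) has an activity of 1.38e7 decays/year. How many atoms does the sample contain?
N = A/λ = 9.716e17 atoms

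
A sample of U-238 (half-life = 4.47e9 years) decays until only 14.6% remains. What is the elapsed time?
t = t½ × log₂(N₀/N) = 1.241e10 years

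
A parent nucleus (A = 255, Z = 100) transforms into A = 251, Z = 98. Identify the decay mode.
ΔA = -4, ΔZ = -2 ⇒ alpha decay (α)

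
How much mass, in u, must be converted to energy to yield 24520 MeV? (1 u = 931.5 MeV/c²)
m = E/c² = 26.32 u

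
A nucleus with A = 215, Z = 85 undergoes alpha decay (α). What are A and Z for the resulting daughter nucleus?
Daughter: A = 211, Z = 83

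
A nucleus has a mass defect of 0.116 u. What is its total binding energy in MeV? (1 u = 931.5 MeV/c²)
B.E. = Δm × 931.5 = 108.1 MeV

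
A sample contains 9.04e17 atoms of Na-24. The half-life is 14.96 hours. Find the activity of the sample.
A = λN = 4.189e16 decays/hour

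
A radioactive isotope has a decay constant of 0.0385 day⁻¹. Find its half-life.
t½ = ln(2)/λ = 18 days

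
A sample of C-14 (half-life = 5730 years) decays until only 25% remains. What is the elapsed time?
t = t½ × log₂(N₀/N) = 11460 years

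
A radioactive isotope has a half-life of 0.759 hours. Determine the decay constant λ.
λ = ln(2)/t½ = 0.9132 hour⁻¹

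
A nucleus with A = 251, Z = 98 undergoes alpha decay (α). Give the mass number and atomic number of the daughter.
Daughter: A = 247, Z = 96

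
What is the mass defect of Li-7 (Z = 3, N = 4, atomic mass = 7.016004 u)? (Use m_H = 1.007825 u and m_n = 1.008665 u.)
Δm = Z·m_H + N·m_n − M = 0.04213 u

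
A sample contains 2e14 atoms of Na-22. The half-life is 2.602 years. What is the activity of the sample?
A = λN = 5.328e13 decays/year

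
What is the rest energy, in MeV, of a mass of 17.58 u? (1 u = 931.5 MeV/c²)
E = mc² = 16380 MeV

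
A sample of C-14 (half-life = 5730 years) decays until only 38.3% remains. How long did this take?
t = t½ × log₂(N₀/N) = 7934 years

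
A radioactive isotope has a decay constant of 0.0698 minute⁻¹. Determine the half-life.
t½ = ln(2)/λ = 9.93 minutes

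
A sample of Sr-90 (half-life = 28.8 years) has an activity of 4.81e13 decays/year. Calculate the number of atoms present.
N = A/λ = 1.999e15 atoms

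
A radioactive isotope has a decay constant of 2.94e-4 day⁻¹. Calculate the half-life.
t½ = ln(2)/λ = 2358 days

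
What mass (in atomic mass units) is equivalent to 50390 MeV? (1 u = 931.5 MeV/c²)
m = E/c² = 54.1 u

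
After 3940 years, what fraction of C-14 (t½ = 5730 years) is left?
N/N₀ = (1/2)^(t/t½) = 0.6209 = 62.1%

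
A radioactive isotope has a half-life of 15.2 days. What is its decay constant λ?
λ = ln(2)/t½ = 0.0456 day⁻¹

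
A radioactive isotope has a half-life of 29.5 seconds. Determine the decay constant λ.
λ = ln(2)/t½ = 0.0235 second⁻¹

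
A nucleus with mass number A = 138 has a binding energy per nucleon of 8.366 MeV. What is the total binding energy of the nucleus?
B.E. = 8.366 × 138 = 1155 MeV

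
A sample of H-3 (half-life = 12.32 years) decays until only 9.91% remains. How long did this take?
t = t½ × log₂(N₀/N) = 41.09 years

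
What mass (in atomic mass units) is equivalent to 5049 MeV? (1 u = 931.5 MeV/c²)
m = E/c² = 5.42 u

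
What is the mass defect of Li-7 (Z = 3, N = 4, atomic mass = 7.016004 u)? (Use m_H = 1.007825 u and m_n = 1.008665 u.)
Δm = Z·m_H + N·m_n − M = 0.04213 u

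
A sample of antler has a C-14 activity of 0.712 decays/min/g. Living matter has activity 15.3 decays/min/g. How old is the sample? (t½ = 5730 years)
Age = t½ × log₂(A₀/A) = 25360 years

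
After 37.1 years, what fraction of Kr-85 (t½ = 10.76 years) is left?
N/N₀ = (1/2)^(t/t½) = 0.09164 = 9.16%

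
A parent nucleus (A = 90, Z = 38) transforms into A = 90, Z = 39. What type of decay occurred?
ΔA = 0, ΔZ = +1 ⇒ beta-minus decay (β⁻)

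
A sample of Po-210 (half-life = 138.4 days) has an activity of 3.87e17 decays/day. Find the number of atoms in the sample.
N = A/λ = 7.727e19 atoms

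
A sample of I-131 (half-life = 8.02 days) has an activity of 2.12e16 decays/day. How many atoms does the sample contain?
N = A/λ = 2.453e17 atoms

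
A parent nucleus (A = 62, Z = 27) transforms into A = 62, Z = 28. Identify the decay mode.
ΔA = 0, ΔZ = +1 ⇒ beta-minus decay (β⁻)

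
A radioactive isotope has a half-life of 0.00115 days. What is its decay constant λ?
λ = ln(2)/t½ = 602.7 day⁻¹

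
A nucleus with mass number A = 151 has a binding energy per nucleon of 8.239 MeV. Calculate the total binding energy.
B.E. = 8.239 × 151 = 1244 MeV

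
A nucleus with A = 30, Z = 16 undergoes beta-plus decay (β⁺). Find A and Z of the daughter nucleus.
Daughter: A = 30, Z = 15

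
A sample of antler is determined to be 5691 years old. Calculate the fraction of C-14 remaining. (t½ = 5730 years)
N/N₀ = (1/2)^(t/t½) = 0.5024 = 50.2%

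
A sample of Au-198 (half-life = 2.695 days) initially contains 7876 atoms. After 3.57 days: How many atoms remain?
N = N₀(1/2)^(t/t½) = 3144 atoms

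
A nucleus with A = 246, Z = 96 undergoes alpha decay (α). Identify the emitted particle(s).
α particle = ⁴₂He (2 protons + 2 neutrons)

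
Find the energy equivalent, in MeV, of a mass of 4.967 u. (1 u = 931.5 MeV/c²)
E = mc² = 4627 MeV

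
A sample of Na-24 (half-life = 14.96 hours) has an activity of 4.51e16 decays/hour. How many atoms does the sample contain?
N = A/λ = 9.734e17 atoms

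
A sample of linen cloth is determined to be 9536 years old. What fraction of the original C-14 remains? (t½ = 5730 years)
N/N₀ = (1/2)^(t/t½) = 0.3155 = 31.6%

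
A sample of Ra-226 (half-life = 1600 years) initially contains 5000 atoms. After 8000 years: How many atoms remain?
N = N₀(1/2)^(t/t½) = 156.2 atoms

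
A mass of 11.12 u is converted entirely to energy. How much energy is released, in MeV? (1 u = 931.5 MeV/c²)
E = mc² = 10360 MeV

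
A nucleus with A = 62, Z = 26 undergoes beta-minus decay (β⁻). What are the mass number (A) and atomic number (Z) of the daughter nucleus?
Daughter: A = 62, Z = 27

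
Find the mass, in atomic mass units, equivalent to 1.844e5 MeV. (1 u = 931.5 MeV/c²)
m = E/c² = 198 u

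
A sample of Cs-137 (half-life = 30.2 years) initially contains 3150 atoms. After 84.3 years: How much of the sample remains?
N = N₀(1/2)^(t/t½) = 455 atoms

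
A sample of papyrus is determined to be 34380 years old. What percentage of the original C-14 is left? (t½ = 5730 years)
N/N₀ = (1/2)^(t/t½) = 0.01562 = 1.56%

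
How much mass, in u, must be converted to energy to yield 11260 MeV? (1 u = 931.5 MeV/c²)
m = E/c² = 12.09 u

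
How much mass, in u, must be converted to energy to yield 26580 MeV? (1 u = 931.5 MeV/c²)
m = E/c² = 28.53 u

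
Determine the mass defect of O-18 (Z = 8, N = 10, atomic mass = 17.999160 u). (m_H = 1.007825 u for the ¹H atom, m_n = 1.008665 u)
Δm = Z·m_H + N·m_n − M = 0.1501 u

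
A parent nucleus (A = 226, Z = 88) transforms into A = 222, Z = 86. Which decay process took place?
ΔA = -4, ΔZ = -2 ⇒ alpha decay (α)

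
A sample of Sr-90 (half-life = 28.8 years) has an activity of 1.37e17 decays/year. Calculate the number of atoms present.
N = A/λ = 5.692e18 atoms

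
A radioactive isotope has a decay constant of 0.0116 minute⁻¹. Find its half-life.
t½ = ln(2)/λ = 59.75 minutes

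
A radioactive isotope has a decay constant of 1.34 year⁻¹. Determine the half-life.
t½ = ln(2)/λ = 0.5173 years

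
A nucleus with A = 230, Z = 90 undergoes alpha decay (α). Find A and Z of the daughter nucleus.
Daughter: A = 226, Z = 88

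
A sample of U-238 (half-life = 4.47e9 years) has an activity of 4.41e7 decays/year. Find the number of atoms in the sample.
N = A/λ = 2.844e17 atoms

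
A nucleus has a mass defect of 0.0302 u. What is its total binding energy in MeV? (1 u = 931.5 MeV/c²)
B.E. = Δm × 931.5 = 28.13 MeV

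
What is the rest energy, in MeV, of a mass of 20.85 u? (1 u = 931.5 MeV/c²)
E = mc² = 19420 MeV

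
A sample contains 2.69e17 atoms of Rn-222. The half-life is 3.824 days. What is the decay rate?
A = λN = 4.876e16 decays/day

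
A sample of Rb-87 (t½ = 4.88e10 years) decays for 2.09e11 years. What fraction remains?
N/N₀ = (1/2)^(t/t½) = 0.05138 = 5.14%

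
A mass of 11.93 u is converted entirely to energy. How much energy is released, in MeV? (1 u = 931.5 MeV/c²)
E = mc² = 11110 MeV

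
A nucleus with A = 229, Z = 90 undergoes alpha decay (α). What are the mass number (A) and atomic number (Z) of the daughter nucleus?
Daughter: A = 225, Z = 88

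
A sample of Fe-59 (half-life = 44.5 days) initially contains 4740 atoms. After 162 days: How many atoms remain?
N = N₀(1/2)^(t/t½) = 380.1 atoms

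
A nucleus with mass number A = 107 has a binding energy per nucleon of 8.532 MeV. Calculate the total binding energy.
B.E. = 8.532 × 107 = 912.9 MeV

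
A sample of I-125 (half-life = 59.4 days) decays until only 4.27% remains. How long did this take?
t = t½ × log₂(N₀/N) = 270.2 days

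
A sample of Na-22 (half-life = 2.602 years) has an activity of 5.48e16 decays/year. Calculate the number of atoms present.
N = A/λ = 2.057e17 atoms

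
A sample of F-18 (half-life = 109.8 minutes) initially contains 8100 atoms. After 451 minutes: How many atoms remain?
N = N₀(1/2)^(t/t½) = 469.9 atoms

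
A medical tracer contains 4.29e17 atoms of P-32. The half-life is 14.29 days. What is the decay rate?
A = λN = 2.081e16 decays/day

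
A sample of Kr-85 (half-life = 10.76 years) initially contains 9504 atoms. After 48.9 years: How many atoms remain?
N = N₀(1/2)^(t/t½) = 407.2 atoms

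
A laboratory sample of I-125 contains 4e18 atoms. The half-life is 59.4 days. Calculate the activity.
A = λN = 4.668e16 decays/day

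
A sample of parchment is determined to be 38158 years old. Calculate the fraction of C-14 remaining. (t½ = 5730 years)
N/N₀ = (1/2)^(t/t½) = 0.009893 = 0.989%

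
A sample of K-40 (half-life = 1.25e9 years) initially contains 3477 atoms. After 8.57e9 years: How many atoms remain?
N = N₀(1/2)^(t/t½) = 30.02 atoms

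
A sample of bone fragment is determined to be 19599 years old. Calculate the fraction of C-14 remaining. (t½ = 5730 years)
N/N₀ = (1/2)^(t/t½) = 0.0934 = 9.34%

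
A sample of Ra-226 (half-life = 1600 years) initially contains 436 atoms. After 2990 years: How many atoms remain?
N = N₀(1/2)^(t/t½) = 119.4 atoms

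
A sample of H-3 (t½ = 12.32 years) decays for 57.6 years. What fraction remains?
N/N₀ = (1/2)^(t/t½) = 0.03914 = 3.91%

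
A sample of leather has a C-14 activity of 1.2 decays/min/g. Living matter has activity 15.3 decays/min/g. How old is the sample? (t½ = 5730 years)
Age = t½ × log₂(A₀/A) = 21040 years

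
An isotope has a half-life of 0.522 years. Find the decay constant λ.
λ = ln(2)/t½ = 1.328 year⁻¹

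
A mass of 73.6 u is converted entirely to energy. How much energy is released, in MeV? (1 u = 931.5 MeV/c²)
E = mc² = 68560 MeV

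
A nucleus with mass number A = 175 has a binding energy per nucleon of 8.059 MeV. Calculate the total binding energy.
B.E. = 8.059 × 175 = 1410 MeV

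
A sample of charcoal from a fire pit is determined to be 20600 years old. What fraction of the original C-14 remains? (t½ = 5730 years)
N/N₀ = (1/2)^(t/t½) = 0.08275 = 8.27%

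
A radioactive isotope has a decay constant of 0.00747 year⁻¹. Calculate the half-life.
t½ = ln(2)/λ = 92.79 years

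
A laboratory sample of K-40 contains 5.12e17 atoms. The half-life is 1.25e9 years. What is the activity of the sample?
A = λN = 2.839e8 decays/year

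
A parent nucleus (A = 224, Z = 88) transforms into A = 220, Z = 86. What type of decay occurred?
ΔA = -4, ΔZ = -2 ⇒ alpha decay (α)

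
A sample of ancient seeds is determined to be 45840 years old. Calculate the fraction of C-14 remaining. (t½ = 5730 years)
N/N₀ = (1/2)^(t/t½) = 0.003906 = 0.391%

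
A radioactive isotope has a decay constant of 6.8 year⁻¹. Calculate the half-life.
t½ = ln(2)/λ = 0.1019 years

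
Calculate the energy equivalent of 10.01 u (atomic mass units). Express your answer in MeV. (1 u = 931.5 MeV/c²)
E = mc² = 9324 MeV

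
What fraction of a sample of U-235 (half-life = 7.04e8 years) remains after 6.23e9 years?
N/N₀ = (1/2)^(t/t½) = 0.002168 = 0.217%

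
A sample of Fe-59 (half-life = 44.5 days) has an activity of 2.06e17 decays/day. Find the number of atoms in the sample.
N = A/λ = 1.323e19 atoms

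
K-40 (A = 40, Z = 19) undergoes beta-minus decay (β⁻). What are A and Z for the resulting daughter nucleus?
Daughter: A = 40, Z = 20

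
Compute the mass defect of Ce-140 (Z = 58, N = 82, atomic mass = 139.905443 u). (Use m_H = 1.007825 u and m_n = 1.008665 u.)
Δm = Z·m_H + N·m_n − M = 1.259 u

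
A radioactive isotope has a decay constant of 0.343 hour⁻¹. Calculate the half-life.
t½ = ln(2)/λ = 2.021 hours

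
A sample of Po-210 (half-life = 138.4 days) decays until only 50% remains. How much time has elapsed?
t = t½ × log₂(N₀/N) = 138.4 days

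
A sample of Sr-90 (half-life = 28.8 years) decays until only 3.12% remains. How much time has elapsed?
t = t½ × log₂(N₀/N) = 144.1 years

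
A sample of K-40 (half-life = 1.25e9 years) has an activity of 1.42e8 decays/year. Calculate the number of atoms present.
N = A/λ = 2.561e17 atoms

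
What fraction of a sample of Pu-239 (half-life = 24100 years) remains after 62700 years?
N/N₀ = (1/2)^(t/t½) = 0.1647 = 16.5%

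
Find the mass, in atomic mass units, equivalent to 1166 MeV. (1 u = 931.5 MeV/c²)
m = E/c² = 1.252 u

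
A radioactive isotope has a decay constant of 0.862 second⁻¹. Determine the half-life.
t½ = ln(2)/λ = 0.8041 seconds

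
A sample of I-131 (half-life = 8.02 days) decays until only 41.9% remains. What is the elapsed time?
t = t½ × log₂(N₀/N) = 10.06 days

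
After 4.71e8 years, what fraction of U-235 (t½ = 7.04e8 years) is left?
N/N₀ = (1/2)^(t/t½) = 0.6289 = 62.9%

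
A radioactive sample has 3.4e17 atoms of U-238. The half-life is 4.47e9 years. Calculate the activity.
A = λN = 5.272e7 decays/year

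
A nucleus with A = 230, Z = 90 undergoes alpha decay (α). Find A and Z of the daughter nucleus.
Daughter: A = 226, Z = 88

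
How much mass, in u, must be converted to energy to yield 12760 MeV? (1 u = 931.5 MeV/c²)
m = E/c² = 13.7 u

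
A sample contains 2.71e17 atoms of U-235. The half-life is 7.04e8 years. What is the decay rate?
A = λN = 2.668e8 decays/year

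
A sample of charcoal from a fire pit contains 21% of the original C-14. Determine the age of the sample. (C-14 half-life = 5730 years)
Age = t½ × log₂(1/ratio) = 12900 years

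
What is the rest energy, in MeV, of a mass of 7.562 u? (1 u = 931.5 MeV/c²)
E = mc² = 7044 MeV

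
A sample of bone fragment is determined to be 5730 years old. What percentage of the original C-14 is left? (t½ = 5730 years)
N/N₀ = (1/2)^(t/t½) = 0.5 = 50%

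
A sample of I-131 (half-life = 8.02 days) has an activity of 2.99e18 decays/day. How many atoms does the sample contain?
N = A/λ = 3.46e19 atoms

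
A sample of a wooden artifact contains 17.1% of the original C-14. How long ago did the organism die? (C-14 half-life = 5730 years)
Age = t½ × log₂(1/ratio) = 14600 years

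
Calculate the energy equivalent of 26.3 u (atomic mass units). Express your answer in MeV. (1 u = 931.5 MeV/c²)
E = mc² = 24500 MeV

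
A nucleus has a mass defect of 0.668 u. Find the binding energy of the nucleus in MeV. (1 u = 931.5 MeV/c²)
B.E. = Δm × 931.5 = 622.2 MeV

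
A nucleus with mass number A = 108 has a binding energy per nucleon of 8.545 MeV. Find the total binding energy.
B.E. = 8.545 × 108 = 922.9 MeV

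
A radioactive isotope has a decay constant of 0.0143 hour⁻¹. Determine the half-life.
t½ = ln(2)/λ = 48.47 hours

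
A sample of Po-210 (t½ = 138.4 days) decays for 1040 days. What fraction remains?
N/N₀ = (1/2)^(t/t½) = 0.005469 = 0.547%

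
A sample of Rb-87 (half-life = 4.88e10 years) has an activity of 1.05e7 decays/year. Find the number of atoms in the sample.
N = A/λ = 7.392e17 atoms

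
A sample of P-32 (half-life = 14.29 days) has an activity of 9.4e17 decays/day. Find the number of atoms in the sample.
N = A/λ = 1.938e19 atoms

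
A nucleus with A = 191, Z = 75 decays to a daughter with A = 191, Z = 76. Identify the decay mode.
ΔA = 0, ΔZ = +1 ⇒ beta-minus decay (β⁻)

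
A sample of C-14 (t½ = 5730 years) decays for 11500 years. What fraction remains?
N/N₀ = (1/2)^(t/t½) = 0.2488 = 24.9%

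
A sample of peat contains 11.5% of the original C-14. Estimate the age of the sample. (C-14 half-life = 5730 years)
Age = t½ × log₂(1/ratio) = 17880 years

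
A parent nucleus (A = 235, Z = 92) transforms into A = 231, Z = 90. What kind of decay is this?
ΔA = -4, ΔZ = -2 ⇒ alpha decay (α)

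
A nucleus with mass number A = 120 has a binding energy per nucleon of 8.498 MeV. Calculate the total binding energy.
B.E. = 8.498 × 120 = 1020 MeV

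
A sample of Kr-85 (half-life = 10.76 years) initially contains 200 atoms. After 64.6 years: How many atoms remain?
N = N₀(1/2)^(t/t½) = 3.117 atoms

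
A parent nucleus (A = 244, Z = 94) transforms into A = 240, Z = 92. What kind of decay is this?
ΔA = -4, ΔZ = -2 ⇒ alpha decay (α)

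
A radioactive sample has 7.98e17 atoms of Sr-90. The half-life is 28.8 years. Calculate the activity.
A = λN = 1.921e16 decays/year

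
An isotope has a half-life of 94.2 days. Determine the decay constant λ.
λ = ln(2)/t½ = 0.007358 day⁻¹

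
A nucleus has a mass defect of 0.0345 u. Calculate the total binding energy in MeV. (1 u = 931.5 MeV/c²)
B.E. = Δm × 931.5 = 32.14 MeV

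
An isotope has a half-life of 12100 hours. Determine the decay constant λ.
λ = ln(2)/t½ = 5.728e-5 hour⁻¹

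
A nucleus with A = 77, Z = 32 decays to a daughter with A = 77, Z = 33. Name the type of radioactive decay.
ΔA = 0, ΔZ = +1 ⇒ beta-minus decay (β⁻)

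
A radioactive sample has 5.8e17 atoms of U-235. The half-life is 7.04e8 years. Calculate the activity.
A = λN = 5.711e8 decays/year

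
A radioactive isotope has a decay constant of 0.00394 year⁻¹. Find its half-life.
t½ = ln(2)/λ = 175.9 years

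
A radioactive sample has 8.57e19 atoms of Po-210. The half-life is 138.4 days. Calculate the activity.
A = λN = 4.292e17 decays/day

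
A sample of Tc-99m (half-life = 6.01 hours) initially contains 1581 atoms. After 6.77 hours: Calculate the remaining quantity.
N = N₀(1/2)^(t/t½) = 724.2 atoms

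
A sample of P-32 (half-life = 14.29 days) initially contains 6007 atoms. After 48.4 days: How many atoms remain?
N = N₀(1/2)^(t/t½) = 574.2 atoms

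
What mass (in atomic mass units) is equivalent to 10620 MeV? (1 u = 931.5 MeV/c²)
m = E/c² = 11.4 u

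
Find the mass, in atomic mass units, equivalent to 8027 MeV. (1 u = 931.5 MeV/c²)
m = E/c² = 8.617 u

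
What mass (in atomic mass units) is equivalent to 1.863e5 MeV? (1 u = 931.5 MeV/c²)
m = E/c² = 200 u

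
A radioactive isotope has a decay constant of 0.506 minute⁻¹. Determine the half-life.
t½ = ln(2)/λ = 1.37 minutes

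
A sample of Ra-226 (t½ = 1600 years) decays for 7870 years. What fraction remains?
N/N₀ = (1/2)^(t/t½) = 0.03306 = 3.31%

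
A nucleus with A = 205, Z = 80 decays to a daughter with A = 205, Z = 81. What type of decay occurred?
ΔA = 0, ΔZ = +1 ⇒ beta-minus decay (β⁻)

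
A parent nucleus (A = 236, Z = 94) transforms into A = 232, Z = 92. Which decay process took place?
ΔA = -4, ΔZ = -2 ⇒ alpha decay (α)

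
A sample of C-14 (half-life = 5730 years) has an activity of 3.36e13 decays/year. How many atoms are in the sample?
N = A/λ = 2.778e17 atoms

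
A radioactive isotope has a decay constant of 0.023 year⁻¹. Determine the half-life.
t½ = ln(2)/λ = 30.14 years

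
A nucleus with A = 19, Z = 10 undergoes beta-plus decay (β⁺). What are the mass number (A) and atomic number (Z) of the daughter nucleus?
Daughter: A = 19, Z = 9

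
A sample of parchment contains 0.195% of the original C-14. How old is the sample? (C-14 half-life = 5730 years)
Age = t½ × log₂(1/ratio) = 51580 years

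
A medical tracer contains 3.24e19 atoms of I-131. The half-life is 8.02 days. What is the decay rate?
A = λN = 2.8e18 decays/day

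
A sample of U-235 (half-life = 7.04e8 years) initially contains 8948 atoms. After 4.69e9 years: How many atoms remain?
N = N₀(1/2)^(t/t½) = 88.37 atoms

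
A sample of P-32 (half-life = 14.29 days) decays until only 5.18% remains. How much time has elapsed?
t = t½ × log₂(N₀/N) = 61.03 days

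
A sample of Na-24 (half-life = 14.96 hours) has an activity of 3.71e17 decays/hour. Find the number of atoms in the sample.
N = A/λ = 8.007e18 atoms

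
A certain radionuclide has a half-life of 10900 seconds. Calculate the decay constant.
λ = ln(2)/t½ = 6.359e-5 second⁻¹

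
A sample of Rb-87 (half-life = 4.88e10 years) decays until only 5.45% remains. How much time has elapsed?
t = t½ × log₂(N₀/N) = 2.048e11 years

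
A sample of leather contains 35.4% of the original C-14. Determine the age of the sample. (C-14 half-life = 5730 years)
Age = t½ × log₂(1/ratio) = 8585 years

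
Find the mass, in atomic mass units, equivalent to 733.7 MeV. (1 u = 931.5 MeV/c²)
m = E/c² = 0.7877 u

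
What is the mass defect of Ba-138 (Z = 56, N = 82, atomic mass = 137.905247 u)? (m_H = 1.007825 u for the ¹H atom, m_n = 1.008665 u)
Δm = Z·m_H + N·m_n − M = 1.243 u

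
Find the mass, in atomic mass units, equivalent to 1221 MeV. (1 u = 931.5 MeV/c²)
m = E/c² = 1.311 u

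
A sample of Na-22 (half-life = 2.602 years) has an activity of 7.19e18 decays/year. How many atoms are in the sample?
N = A/λ = 2.699e19 atoms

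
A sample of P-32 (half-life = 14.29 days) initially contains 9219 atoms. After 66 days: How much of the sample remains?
N = N₀(1/2)^(t/t½) = 375.3 atoms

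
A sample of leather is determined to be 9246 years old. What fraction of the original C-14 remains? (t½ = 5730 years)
N/N₀ = (1/2)^(t/t½) = 0.3268 = 32.7%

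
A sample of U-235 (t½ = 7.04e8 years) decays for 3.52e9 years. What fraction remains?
N/N₀ = (1/2)^(t/t½) = 0.03125 = 3.12%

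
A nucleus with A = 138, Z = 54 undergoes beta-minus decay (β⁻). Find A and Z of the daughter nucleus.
Daughter: A = 138, Z = 55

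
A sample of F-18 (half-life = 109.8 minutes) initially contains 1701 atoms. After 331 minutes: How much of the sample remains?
N = N₀(1/2)^(t/t½) = 210.5 atoms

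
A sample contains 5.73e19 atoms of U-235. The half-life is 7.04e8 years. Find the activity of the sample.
A = λN = 5.642e10 decays/year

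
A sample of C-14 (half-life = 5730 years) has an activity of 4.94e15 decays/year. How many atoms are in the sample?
N = A/λ = 4.084e19 atoms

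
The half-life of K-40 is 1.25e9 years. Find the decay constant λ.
λ = ln(2)/t½ = 5.545e-10 year⁻¹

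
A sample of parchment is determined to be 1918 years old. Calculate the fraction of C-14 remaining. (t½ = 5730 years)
N/N₀ = (1/2)^(t/t½) = 0.7929 = 79.3%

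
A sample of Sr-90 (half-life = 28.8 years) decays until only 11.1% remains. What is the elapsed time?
t = t½ × log₂(N₀/N) = 91.34 years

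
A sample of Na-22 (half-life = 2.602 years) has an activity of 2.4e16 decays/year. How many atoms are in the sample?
N = A/λ = 9.009e16 atoms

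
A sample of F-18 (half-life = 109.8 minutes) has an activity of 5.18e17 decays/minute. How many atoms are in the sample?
N = A/λ = 8.206e19 atoms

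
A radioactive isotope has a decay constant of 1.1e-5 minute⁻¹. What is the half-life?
t½ = ln(2)/λ = 63010 minutes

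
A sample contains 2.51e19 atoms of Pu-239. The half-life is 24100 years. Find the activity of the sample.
A = λN = 7.219e14 decays/year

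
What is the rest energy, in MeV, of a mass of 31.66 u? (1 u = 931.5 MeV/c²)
E = mc² = 29490 MeV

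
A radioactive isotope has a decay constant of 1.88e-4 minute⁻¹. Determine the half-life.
t½ = ln(2)/λ = 3687 minutes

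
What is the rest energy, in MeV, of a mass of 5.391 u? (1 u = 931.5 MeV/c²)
E = mc² = 5022 MeV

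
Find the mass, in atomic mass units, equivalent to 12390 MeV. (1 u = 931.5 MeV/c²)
m = E/c² = 13.3 u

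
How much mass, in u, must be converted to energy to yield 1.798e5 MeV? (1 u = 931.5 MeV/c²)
m = E/c² = 193 u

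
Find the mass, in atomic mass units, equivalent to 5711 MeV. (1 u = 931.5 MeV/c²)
m = E/c² = 6.131 u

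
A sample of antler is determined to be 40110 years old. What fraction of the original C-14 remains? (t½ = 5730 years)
N/N₀ = (1/2)^(t/t½) = 0.007812 = 0.781%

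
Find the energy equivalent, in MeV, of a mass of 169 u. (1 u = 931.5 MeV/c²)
E = mc² = 1.574e5 MeV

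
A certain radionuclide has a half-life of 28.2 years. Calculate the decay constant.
λ = ln(2)/t½ = 0.02458 year⁻¹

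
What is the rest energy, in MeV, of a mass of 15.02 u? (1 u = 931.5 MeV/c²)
E = mc² = 13990 MeV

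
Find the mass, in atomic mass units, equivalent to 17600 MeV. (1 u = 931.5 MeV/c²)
m = E/c² = 18.89 u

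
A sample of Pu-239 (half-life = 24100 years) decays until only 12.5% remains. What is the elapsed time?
t = t½ × log₂(N₀/N) = 72300 years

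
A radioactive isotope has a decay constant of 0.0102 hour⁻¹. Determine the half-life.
t½ = ln(2)/λ = 67.96 hours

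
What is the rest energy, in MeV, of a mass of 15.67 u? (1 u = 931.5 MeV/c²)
E = mc² = 14600 MeV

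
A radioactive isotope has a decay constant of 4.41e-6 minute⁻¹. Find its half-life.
t½ = ln(2)/λ = 1.572e5 minutes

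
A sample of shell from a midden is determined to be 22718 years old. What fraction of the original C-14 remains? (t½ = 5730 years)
N/N₀ = (1/2)^(t/t½) = 0.06405 = 6.4%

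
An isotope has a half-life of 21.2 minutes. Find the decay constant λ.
λ = ln(2)/t½ = 0.0327 minute⁻¹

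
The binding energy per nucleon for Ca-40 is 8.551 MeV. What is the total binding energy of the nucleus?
B.E. = 8.551 × 40 = 342 MeV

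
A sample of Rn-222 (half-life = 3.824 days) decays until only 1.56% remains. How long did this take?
t = t½ × log₂(N₀/N) = 22.95 days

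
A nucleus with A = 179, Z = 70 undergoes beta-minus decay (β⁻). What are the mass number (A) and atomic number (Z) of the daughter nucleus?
Daughter: A = 179, Z = 71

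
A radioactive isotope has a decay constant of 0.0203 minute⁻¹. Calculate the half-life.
t½ = ln(2)/λ = 34.15 minutes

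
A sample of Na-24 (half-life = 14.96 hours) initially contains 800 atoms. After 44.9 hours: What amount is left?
N = N₀(1/2)^(t/t½) = 99.91 atoms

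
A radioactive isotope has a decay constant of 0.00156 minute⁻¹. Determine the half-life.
t½ = ln(2)/λ = 444.3 minutes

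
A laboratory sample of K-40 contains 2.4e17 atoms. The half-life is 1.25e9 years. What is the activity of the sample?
A = λN = 1.331e8 decays/year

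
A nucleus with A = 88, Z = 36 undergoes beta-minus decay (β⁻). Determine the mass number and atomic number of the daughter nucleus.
Daughter: A = 88, Z = 37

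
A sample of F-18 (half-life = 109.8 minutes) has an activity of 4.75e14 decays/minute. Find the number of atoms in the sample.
N = A/λ = 7.524e16 atoms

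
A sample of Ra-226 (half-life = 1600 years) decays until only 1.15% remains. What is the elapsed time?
t = t½ × log₂(N₀/N) = 10310 years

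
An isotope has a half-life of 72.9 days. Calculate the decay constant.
λ = ln(2)/t½ = 0.009508 day⁻¹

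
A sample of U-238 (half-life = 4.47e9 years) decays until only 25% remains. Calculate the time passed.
t = t½ × log₂(N₀/N) = 8.94e9 years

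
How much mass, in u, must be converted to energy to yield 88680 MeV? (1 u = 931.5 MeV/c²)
m = E/c² = 95.2 u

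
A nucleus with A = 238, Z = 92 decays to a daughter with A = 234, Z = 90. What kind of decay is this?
ΔA = -4, ΔZ = -2 ⇒ alpha decay (α)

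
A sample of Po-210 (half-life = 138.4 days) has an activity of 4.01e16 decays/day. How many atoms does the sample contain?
N = A/λ = 8.007e18 atoms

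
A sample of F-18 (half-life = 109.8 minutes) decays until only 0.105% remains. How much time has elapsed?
t = t½ × log₂(N₀/N) = 1087 minutes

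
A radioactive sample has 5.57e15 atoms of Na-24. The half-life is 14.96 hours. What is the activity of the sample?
A = λN = 2.581e14 decays/hour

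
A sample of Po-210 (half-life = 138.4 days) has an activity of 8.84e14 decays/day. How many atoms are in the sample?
N = A/λ = 1.765e17 atoms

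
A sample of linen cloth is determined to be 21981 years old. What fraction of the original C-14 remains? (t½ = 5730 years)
N/N₀ = (1/2)^(t/t½) = 0.07002 = 7%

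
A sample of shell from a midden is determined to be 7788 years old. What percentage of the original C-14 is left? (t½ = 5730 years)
N/N₀ = (1/2)^(t/t½) = 0.3898 = 39%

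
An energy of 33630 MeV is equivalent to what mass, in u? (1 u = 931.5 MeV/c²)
m = E/c² = 36.1 u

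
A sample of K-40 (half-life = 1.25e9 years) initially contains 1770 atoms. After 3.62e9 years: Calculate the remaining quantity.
N = N₀(1/2)^(t/t½) = 237.8 atoms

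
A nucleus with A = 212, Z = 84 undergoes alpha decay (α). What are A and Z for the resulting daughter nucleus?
Daughter: A = 208, Z = 82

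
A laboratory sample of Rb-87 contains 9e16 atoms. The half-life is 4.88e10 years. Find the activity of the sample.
A = λN = 1.278e6 decays/year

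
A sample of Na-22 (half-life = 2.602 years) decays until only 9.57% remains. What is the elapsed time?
t = t½ × log₂(N₀/N) = 8.809 years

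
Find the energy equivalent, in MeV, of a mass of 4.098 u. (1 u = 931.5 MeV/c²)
E = mc² = 3817 MeV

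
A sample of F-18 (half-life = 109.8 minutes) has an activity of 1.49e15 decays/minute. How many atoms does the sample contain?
N = A/λ = 2.36e17 atoms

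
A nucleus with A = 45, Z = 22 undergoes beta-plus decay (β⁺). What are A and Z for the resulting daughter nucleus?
Daughter: A = 45, Z = 21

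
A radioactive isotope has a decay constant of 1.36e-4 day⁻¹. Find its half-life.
t½ = ln(2)/λ = 5097 days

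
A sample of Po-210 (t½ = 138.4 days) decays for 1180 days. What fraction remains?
N/N₀ = (1/2)^(t/t½) = 0.002713 = 0.271%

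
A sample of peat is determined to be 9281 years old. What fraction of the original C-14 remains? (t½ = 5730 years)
N/N₀ = (1/2)^(t/t½) = 0.3254 = 32.5%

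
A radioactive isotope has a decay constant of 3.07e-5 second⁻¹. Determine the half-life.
t½ = ln(2)/λ = 22580 seconds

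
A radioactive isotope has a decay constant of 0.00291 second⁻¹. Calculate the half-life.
t½ = ln(2)/λ = 238.2 seconds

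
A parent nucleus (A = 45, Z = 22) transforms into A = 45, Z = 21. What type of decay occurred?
ΔA = 0, ΔZ = -1 ⇒ beta-plus decay (β⁺) or electron capture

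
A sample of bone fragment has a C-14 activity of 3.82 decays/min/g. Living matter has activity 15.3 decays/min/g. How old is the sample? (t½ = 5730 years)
Age = t½ × log₂(A₀/A) = 11470 years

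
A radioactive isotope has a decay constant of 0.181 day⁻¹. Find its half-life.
t½ = ln(2)/λ = 3.83 days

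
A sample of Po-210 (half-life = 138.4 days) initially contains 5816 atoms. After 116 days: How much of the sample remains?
N = N₀(1/2)^(t/t½) = 3253 atoms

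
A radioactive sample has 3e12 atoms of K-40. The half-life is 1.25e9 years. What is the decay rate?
A = λN = 1664 decays/year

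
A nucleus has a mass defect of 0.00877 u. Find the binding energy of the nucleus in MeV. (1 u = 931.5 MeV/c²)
B.E. = Δm × 931.5 = 8.169 MeV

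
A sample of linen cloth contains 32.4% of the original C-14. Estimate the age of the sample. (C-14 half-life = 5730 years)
Age = t½ × log₂(1/ratio) = 9317 years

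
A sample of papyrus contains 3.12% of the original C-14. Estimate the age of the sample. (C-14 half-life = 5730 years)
Age = t½ × log₂(1/ratio) = 28660 years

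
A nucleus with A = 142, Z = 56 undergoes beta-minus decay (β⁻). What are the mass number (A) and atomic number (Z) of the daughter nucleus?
Daughter: A = 142, Z = 57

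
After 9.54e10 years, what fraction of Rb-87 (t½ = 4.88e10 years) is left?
N/N₀ = (1/2)^(t/t½) = 0.2579 = 25.8%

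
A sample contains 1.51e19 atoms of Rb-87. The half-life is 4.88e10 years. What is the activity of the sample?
A = λN = 2.145e8 decays/year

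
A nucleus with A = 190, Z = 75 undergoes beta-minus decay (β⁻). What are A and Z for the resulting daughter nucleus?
Daughter: A = 190, Z = 76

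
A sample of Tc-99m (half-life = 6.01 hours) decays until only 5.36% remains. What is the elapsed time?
t = t½ × log₂(N₀/N) = 25.37 hours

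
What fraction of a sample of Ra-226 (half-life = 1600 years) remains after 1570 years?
N/N₀ = (1/2)^(t/t½) = 0.5065 = 50.7%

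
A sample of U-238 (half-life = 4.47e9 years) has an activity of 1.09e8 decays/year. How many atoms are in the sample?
N = A/λ = 7.029e17 atoms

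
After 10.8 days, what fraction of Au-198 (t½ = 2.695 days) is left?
N/N₀ = (1/2)^(t/t½) = 0.06218 = 6.22%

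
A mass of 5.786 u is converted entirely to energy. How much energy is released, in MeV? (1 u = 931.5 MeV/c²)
E = mc² = 5390 MeV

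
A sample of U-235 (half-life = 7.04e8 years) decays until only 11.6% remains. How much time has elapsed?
t = t½ × log₂(N₀/N) = 2.188e9 years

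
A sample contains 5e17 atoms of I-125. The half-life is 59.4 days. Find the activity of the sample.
A = λN = 5.835e15 decays/day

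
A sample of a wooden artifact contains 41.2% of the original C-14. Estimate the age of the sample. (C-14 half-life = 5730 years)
Age = t½ × log₂(1/ratio) = 7330 years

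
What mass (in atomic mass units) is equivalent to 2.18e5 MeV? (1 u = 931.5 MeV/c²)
m = E/c² = 234 u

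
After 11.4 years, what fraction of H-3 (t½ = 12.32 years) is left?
N/N₀ = (1/2)^(t/t½) = 0.5266 = 52.7%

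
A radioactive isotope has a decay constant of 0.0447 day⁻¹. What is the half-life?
t½ = ln(2)/λ = 15.51 days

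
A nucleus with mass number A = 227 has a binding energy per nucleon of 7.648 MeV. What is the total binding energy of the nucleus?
B.E. = 7.648 × 227 = 1736 MeV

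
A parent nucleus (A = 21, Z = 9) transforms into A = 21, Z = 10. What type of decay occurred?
ΔA = 0, ΔZ = +1 ⇒ beta-minus decay (β⁻)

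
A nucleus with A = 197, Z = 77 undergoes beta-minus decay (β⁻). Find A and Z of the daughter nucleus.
Daughter: A = 197, Z = 78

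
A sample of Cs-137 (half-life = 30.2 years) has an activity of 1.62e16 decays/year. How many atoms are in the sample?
N = A/λ = 7.058e17 atoms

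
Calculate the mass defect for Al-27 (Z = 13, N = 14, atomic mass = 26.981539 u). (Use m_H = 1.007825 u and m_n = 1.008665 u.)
Δm = Z·m_H + N·m_n − M = 0.2415 u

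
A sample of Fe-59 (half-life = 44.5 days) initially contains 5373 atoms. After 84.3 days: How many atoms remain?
N = N₀(1/2)^(t/t½) = 1445 atoms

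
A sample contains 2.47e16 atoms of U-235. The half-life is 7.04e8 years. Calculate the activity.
A = λN = 2.432e7 decays/year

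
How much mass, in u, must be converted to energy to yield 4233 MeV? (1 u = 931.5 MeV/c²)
m = E/c² = 4.544 u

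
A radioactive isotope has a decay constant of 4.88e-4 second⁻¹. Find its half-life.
t½ = ln(2)/λ = 1420 seconds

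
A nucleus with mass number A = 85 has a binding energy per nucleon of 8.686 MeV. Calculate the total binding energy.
B.E. = 8.686 × 85 = 738.3 MeV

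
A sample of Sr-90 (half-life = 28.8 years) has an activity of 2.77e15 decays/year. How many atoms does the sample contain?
N = A/λ = 1.151e17 atoms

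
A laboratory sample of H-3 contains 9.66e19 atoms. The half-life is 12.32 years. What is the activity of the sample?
A = λN = 5.435e18 decays/year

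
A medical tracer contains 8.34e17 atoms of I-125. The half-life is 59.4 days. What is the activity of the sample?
A = λN = 9.732e15 decays/day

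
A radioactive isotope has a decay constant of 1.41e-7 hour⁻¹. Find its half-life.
t½ = ln(2)/λ = 4.916e6 hours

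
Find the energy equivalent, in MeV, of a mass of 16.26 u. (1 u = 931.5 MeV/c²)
E = mc² = 15150 MeV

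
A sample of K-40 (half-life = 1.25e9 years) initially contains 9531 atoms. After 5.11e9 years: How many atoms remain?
N = N₀(1/2)^(t/t½) = 560.4 atoms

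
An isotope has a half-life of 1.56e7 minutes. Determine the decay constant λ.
λ = ln(2)/t½ = 4.443e-8 minute⁻¹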